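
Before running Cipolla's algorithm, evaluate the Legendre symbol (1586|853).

Reduce the numerator: 1586 ≡ 733 (mod 853), so (1586|853) = (733|853).
733 ≡ 1 (mod 4), so quadratic reciprocity gives (733|853) = (853|733). Reduce: 853 ≡ 120 (mod 733). Now have (120|733).
Factor out 2: 120 = 2^3·15. Since 733 ≡ 5 (mod 8), (2|733) = -1, and (2|733)^3 = -1. Now have -(15|733).
733 ≡ 1 (mod 4), so quadratic reciprocity gives (15|733) = (733|15). Reduce: 733 ≡ 13 (mod 15). Now have -(13|15).
13 ≡ 1 (mod 4), so quadratic reciprocity gives (13|15) = (15|13). Reduce: 15 ≡ 2 (mod 13). Now have -(2|13).
Factor out 2: 2 = 2. Since 13 ≡ 5 (mod 8), (2|13) = -1. Now have (1|13).
(1|13) = 1. Collecting the sign factors: 1.

1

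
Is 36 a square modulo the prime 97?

(36/97)
  = (9/97)    [97 ≡ 1 mod 8 ⇒ (2/97)^2 = +1]
  = (97/9)    [QR: 9 ≡ 1 mod 4, sign kept]
  = (7/9)    [97 ≡ 7 mod 9]
  = (9/7)    [QR: 9 ≡ 1 mod 4, sign kept]
  = (2/7)    [9 ≡ 2 mod 7]
  = (1/7)    [7 ≡ 7 mod 8 ⇒ (2/7) = +1]
  = 1    [(1/7) = 1]
The Legendre symbol is 1, so x^2 ≡ 36 (mod 97) has solution.

yes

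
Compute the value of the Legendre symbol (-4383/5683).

-1

(-4383/5683)
  = -(4383/5683)    [5683 ≡ 3 mod 4 ⇒ (-1/5683) = -1]
  = (5683/4383)    [QR: both ≡ 3 mod 4, sign flips]
  = (1300/4383)    [5683 ≡ 1300 mod 4383]
  = (325/4383)    [4383 ≡ 7 mod 8 ⇒ (2/4383)^2 = +1]
  = (4383/325)    [QR: 325 ≡ 1 mod 4, sign kept]
  = (158/325)    [4383 ≡ 158 mod 325]
  = -(79/325)    [325 ≡ 5 mod 8 ⇒ (2/325) = -1]
  = -(325/79)    [QR: 325 ≡ 1 mod 4, sign kept]
  = -(9/79)    [325 ≡ 9 mod 79]
  = -(79/9)    [QR: 9 ≡ 1 mod 4, sign kept]
  = -(7/9)    [79 ≡ 7 mod 9]
  = -(9/7)    [QR: 9 ≡ 1 mod 4, sign kept]
  = -(2/7)    [9 ≡ 2 mod 7]
  = -(1/7)    [7 ≡ 7 mod 8 ⇒ (2/7) = +1]
  = -1    [(1/7) = 1]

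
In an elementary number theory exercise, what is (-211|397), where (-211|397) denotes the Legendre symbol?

-1

Reduce the numerator: -211 ≡ 186 (mod 397), so (-211|397) = (186|397).
Factor out 2: 186 = 2·93. Since 397 ≡ 5 (mod 8), (2|397) = -1. Now have -(93|397).
93 ≡ 1 (mod 4), so quadratic reciprocity gives (93|397) = (397|93). Reduce: 397 ≡ 25 (mod 93). Now have -(25|93).
25 ≡ 1 (mod 4), so quadratic reciprocity gives (25|93) = (93|25). Reduce: 93 ≡ 18 (mod 25). Now have -(18|25).
Factor out 2: 18 = 2·9. Since 25 ≡ 1 (mod 8), (2|25) = +1. Now have -(9|25).
9 ≡ 1 (mod 4), so quadratic reciprocity gives (9|25) = (25|9). Reduce: 25 ≡ 7 (mod 9). Now have -(7|9).
9 ≡ 1 (mod 4), so quadratic reciprocity gives (7|9) = (9|7). Reduce: 9 ≡ 2 (mod 7). Now have -(2|7).
Factor out 2: 2 = 2. Since 7 ≡ 7 (mod 8), (2|7) = +1. Now have -(1|7).
(1|7) = 1. Collecting the sign factors: -1.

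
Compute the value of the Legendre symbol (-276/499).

Pull out -1: (-276/499) = (-1/499)·(276/499). Since 499 ≡ 3 (mod 4), (-1/499) = -1. Now have -(276/499).
Factor out 2: 276 = 2^2·69. Since 499 ≡ 3 (mod 8), (2/499) = -1, and (2/499)^2 = +1. Now have -(69/499).
69 ≡ 1 (mod 4), so quadratic reciprocity gives (69/499) = (499/69). Reduce: 499 ≡ 16 (mod 69). Now have -(16/69).
Factor out 2: 16 = 2^4. Since 69 ≡ 5 (mod 8), (2/69) = -1, and (2/69)^4 = +1. Now have -(1/69).
(1/69) = 1. Collecting the sign factors: -1.

-1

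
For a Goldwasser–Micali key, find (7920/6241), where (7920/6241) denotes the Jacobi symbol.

1

Reduce the numerator: 7920 ≡ 1679 (mod 6241), so (7920/6241) = (1679/6241).
6241 ≡ 1 (mod 4), so quadratic reciprocity gives (1679/6241) = (6241/1679). Reduce: 6241 ≡ 1204 (mod 1679). Now have (1204/1679).
Factor out 2: 1204 = 2^2·301. Since 1679 ≡ 7 (mod 8), (2/1679) = +1, and (2/1679)^2 = +1. Now have (301/1679).
301 ≡ 1 (mod 4), so quadratic reciprocity gives (301/1679) = (1679/301). Reduce: 1679 ≡ 174 (mod 301). Now have (174/301).
Factor out 2: 174 = 2·87. Since 301 ≡ 5 (mod 8), (2/301) = -1. Now have -(87/301).
301 ≡ 1 (mod 4), so quadratic reciprocity gives (87/301) = (301/87). Reduce: 301 ≡ 40 (mod 87). Now have -(40/87).
Factor out 2: 40 = 2^3·5. Since 87 ≡ 7 (mod 8), (2/87) = +1, and (2/87)^3 = +1. Now have -(5/87).
5 ≡ 1 (mod 4), so quadratic reciprocity gives (5/87) = (87/5). Reduce: 87 ≡ 2 (mod 5). Now have -(2/5).
Factor out 2: 2 = 2. Since 5 ≡ 5 (mod 8), (2/5) = -1. Now have (1/5).
(1/5) = 1. Collecting the sign factors: 1.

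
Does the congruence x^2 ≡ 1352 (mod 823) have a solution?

(1352|823)
  = (529|823)    [1352 ≡ 529 mod 823]
  = (823|529)    [QR: 529 ≡ 1 mod 4, sign kept]
  = (294|529)    [823 ≡ 294 mod 529]
  = (147|529)    [529 ≡ 1 mod 8 ⇒ (2|529) = +1]
  = (529|147)    [QR: 529 ≡ 1 mod 4, sign kept]
  = (88|147)    [529 ≡ 88 mod 147]
  = -(11|147)    [147 ≡ 3 mod 8 ⇒ (2|147)^3 = -1]
  = (147|11)    [QR: both ≡ 3 mod 4, sign flips]
  = (4|11)    [147 ≡ 4 mod 11]
  = (1|11)    [11 ≡ 3 mod 8 ⇒ (2|11)^2 = +1]
  = 1    [(1|11) = 1]
The Legendre symbol is 1, so x^2 ≡ 1352 (mod 823) has solution.

yes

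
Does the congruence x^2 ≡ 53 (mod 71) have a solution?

no

53 ≡ 1 (mod 4), so quadratic reciprocity gives (53/71) = (71/53). Reduce: 71 ≡ 18 (mod 53). Now have (18/53).
Factor out 2: 18 = 2·9. Since 53 ≡ 5 (mod 8), (2/53) = -1. Now have -(9/53).
9 ≡ 1 (mod 4), so quadratic reciprocity gives (9/53) = (53/9). Reduce: 53 ≡ 8 (mod 9). Now have -(8/9).
Factor out 2: 8 = 2^3. Since 9 ≡ 1 (mod 8), (2/9) = +1, and (2/9)^3 = +1. Now have -(1/9).
(1/9) = 1. Collecting the sign factors: -1.
The Legendre symbol is -1, so x^2 ≡ 53 (mod 71) has no solution.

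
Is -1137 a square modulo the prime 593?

(-1137/593)
  = (1137/593)    [593 ≡ 1 mod 4 ⇒ (-1/593) = +1]
  = (544/593)    [1137 ≡ 544 mod 593]
  = (17/593)    [593 ≡ 1 mod 8 ⇒ (2/593)^5 = +1]
  = (593/17)    [QR: 17 ≡ 1 mod 4, sign kept]
  = (15/17)    [593 ≡ 15 mod 17]
  = (17/15)    [QR: 17 ≡ 1 mod 4, sign kept]
  = (2/15)    [17 ≡ 2 mod 15]
  = (1/15)    [15 ≡ 7 mod 8 ⇒ (2/15) = +1]
  = 1    [(1/15) = 1]
The Legendre symbol is 1, so x^2 ≡ -1137 (mod 593) has solution.

yes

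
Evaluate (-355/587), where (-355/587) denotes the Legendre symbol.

-1

Reduce the numerator: -355 ≡ 232 (mod 587), so (-355/587) = (232/587).
Factor out 2: 232 = 2^3·29. Since 587 ≡ 3 (mod 8), (2/587) = -1, and (2/587)^3 = -1. Now have -(29/587).
29 ≡ 1 (mod 4), so quadratic reciprocity gives (29/587) = (587/29). Reduce: 587 ≡ 7 (mod 29). Now have -(7/29).
29 ≡ 1 (mod 4), so quadratic reciprocity gives (7/29) = (29/7). Reduce: 29 ≡ 1 (mod 7). Now have -(1/7).
(1/7) = 1. Collecting the sign factors: -1.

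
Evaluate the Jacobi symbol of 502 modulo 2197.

Factor out 2: 502 = 2·251. Since 2197 ≡ 5 (mod 8), (2/2197) = -1. Now have -(251/2197).
2197 ≡ 1 (mod 4), so quadratic reciprocity gives (251/2197) = (2197/251). Reduce: 2197 ≡ 189 (mod 251). Now have -(189/251).
189 ≡ 1 (mod 4), so quadratic reciprocity gives (189/251) = (251/189). Reduce: 251 ≡ 62 (mod 189). Now have -(62/189).
Factor out 2: 62 = 2·31. Since 189 ≡ 5 (mod 8), (2/189) = -1. Now have (31/189).
189 ≡ 1 (mod 4), so quadratic reciprocity gives (31/189) = (189/31). Reduce: 189 ≡ 3 (mod 31). Now have (3/31).
Both 3 ≡ 3 and 31 ≡ 3 (mod 4), so reciprocity gives (3/31) = -(31/3). Reduce: 31 ≡ 1 (mod 3). Now have -(1/3).
(1/3) = 1. Collecting the sign factors: -1.

-1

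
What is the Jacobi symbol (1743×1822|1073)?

By multiplicativity, (1743·1822|1073) = (1743|1073)·(1822|1073).
First factor (1743|1073):
Reduce the numerator: 1743 ≡ 670 (mod 1073), so (1743|1073) = (670|1073).
Factor out 2: 670 = 2·335. Since 1073 ≡ 1 (mod 8), (2|1073) = +1. Now have (335|1073).
1073 ≡ 1 (mod 4), so quadratic reciprocity gives (335|1073) = (1073|335). Reduce: 1073 ≡ 68 (mod 335). Now have (68|335).
Factor out 2: 68 = 2^2·17. Since 335 ≡ 7 (mod 8), (2|335) = +1, and (2|335)^2 = +1. Now have (17|335).
17 ≡ 1 (mod 4), so quadratic reciprocity gives (17|335) = (335|17). Reduce: 335 ≡ 12 (mod 17). Now have (12|17).
Factor out 2: 12 = 2^2·3. Since 17 ≡ 1 (mod 8), (2|17) = +1, and (2|17)^2 = +1. Now have (3|17).
17 ≡ 1 (mod 4), so quadratic reciprocity gives (3|17) = (17|3). Reduce: 17 ≡ 2 (mod 3). Now have (2|3).
Factor out 2: 2 = 2. Since 3 ≡ 3 (mod 8), (2|3) = -1. Now have -(1|3).
(1|3) = 1. Collecting the sign factors: -1.
Second factor (1822|1073):
Reduce the numerator: 1822 ≡ 749 (mod 1073), so (1822|1073) = (749|1073).
749 ≡ 1 (mod 4), so quadratic reciprocity gives (749|1073) = (1073|749). Reduce: 1073 ≡ 324 (mod 749). Now have (324|749).
Factor out 2: 324 = 2^2·81. Since 749 ≡ 5 (mod 8), (2|749) = -1, and (2|749)^2 = +1. Now have (81|749).
81 ≡ 1 (mod 4), so quadratic reciprocity gives (81|749) = (749|81). Reduce: 749 ≡ 20 (mod 81). Now have (20|81).
Factor out 2: 20 = 2^2·5. Since 81 ≡ 1 (mod 8), (2|81) = +1, and (2|81)^2 = +1. Now have (5|81).
5 ≡ 1 (mod 4), so quadratic reciprocity gives (5|81) = (81|5). Reduce: 81 ≡ 1 (mod 5). Now have (1|5).
(1|5) = 1. Collecting the sign factors: 1.
Product: (-1)·(1) = -1.

-1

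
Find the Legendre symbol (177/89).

1

(177/89)
  = (88/89)    [177 ≡ 88 mod 89]
  = (11/89)    [89 ≡ 1 mod 8 ⇒ (2/89)^3 = +1]
  = (89/11)    [QR: 89 ≡ 1 mod 4, sign kept]
  = (1/11)    [89 ≡ 1 mod 11]
  = 1    [(1/11) = 1]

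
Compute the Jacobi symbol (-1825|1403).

-1

Reduce the numerator: -1825 ≡ 981 (mod 1403), so (-1825|1403) = (981|1403).
981 ≡ 1 (mod 4), so quadratic reciprocity gives (981|1403) = (1403|981). Reduce: 1403 ≡ 422 (mod 981). Now have (422|981).
Factor out 2: 422 = 2·211. Since 981 ≡ 5 (mod 8), (2|981) = -1. Now have -(211|981).
981 ≡ 1 (mod 4), so quadratic reciprocity gives (211|981) = (981|211). Reduce: 981 ≡ 137 (mod 211). Now have -(137|211).
137 ≡ 1 (mod 4), so quadratic reciprocity gives (137|211) = (211|137). Reduce: 211 ≡ 74 (mod 137). Now have -(74|137).
Factor out 2: 74 = 2·37. Since 137 ≡ 1 (mod 8), (2|137) = +1. Now have -(37|137).
37 ≡ 1 (mod 4), so quadratic reciprocity gives (37|137) = (137|37). Reduce: 137 ≡ 26 (mod 37). Now have -(26|37).
Factor out 2: 26 = 2·13. Since 37 ≡ 5 (mod 8), (2|37) = -1. Now have (13|37).
13 ≡ 1 (mod 4), so quadratic reciprocity gives (13|37) = (37|13). Reduce: 37 ≡ 11 (mod 13). Now have (11|13).
13 ≡ 1 (mod 4), so quadratic reciprocity gives (11|13) = (13|11). Reduce: 13 ≡ 2 (mod 11). Now have (2|11).
Factor out 2: 2 = 2. Since 11 ≡ 3 (mod 8), (2|11) = -1. Now have -(1|11).
(1|11) = 1. Collecting the sign factors: -1.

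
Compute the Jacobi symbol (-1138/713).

1

(-1138/713)
  = (288/713)    [-1138 ≡ 288 mod 713]
  = (9/713)    [713 ≡ 1 mod 8 ⇒ (2/713)^5 = +1]
  = (713/9)    [QR: 9 ≡ 1 mod 4, sign kept]
  = (2/9)    [713 ≡ 2 mod 9]
  = (1/9)    [9 ≡ 1 mod 8 ⇒ (2/9) = +1]
  = 1    [(1/9) = 1]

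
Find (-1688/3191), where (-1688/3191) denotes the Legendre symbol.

-1

(-1688/3191)
  = (1503/3191)    [-1688 ≡ 1503 mod 3191]
  = -(3191/1503)    [QR: both ≡ 3 mod 4, sign flips]
  = -(185/1503)    [3191 ≡ 185 mod 1503]
  = -(1503/185)    [QR: 185 ≡ 1 mod 4, sign kept]
  = -(23/185)    [1503 ≡ 23 mod 185]
  = -(185/23)    [QR: 185 ≡ 1 mod 4, sign kept]
  = -(1/23)    [185 ≡ 1 mod 23]
  = -1    [(1/23) = 1]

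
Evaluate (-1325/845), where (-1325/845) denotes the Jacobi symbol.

0

(-1325/845)
  = (1325/845)    [845 ≡ 1 mod 4 ⇒ (-1/845) = +1]
  = (480/845)    [1325 ≡ 480 mod 845]
  = -(15/845)    [845 ≡ 5 mod 8 ⇒ (2/845)^5 = -1]
  = -(845/15)    [QR: 845 ≡ 1 mod 4, sign kept]
  = -(5/15)    [845 ≡ 5 mod 15]
  = -(15/5)    [QR: 5 ≡ 1 mod 4, sign kept]
  = -(0/5)    [15 ≡ 0 mod 5]
  = 0    [numerator 0, gcd > 1]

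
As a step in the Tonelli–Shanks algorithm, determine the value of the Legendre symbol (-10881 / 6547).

(-10881 / 6547)
  = (2213 / 6547)    [-10881 ≡ 2213 mod 6547]
  = (6547 / 2213)    [QR: 2213 ≡ 1 mod 4, sign kept]
  = (2121 / 2213)    [6547 ≡ 2121 mod 2213]
  = (2213 / 2121)    [QR: 2121 ≡ 1 mod 4, sign kept]
  = (92 / 2121)    [2213 ≡ 92 mod 2121]
  = (23 / 2121)    [2121 ≡ 1 mod 8 ⇒ (2 / 2121)^2 = +1]
  = (2121 / 23)    [QR: 2121 ≡ 1 mod 4, sign kept]
  = (5 / 23)    [2121 ≡ 5 mod 23]
  = (23 / 5)    [QR: 5 ≡ 1 mod 4, sign kept]
  = (3 / 5)    [23 ≡ 3 mod 5]
  = (5 / 3)    [QR: 5 ≡ 1 mod 4, sign kept]
  = (2 / 3)    [5 ≡ 2 mod 3]
  = -(1 / 3)    [3 ≡ 3 mod 8 ⇒ (2 / 3) = -1]
  = -1    [(1 / 3) = 1]

-1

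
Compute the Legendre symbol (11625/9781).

(11625/9781)
  = (1844/9781)    [11625 ≡ 1844 mod 9781]
  = (461/9781)    [9781 ≡ 5 mod 8 ⇒ (2/9781)^2 = +1]
  = (9781/461)    [QR: 461 ≡ 1 mod 4, sign kept]
  = (100/461)    [9781 ≡ 100 mod 461]
  = (25/461)    [461 ≡ 5 mod 8 ⇒ (2/461)^2 = +1]
  = (461/25)    [QR: 25 ≡ 1 mod 4, sign kept]
  = (11/25)    [461 ≡ 11 mod 25]
  = (25/11)    [QR: 25 ≡ 1 mod 4, sign kept]
  = (3/11)    [25 ≡ 3 mod 11]
  = -(11/3)    [QR: both ≡ 3 mod 4, sign flips]
  = -(2/3)    [11 ≡ 2 mod 3]
  = (1/3)    [3 ≡ 3 mod 8 ⇒ (2/3) = -1]
  = 1    [(1/3) = 1]

1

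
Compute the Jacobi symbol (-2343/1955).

1

(-2343/1955)
  = -(2343/1955)    [1955 ≡ 3 mod 4 ⇒ (-1/1955) = -1]
  = -(388/1955)    [2343 ≡ 388 mod 1955]
  = -(97/1955)    [1955 ≡ 3 mod 8 ⇒ (2/1955)^2 = +1]
  = -(1955/97)    [QR: 97 ≡ 1 mod 4, sign kept]
  = -(15/97)    [1955 ≡ 15 mod 97]
  = -(97/15)    [QR: 97 ≡ 1 mod 4, sign kept]
  = -(7/15)    [97 ≡ 7 mod 15]
  = (15/7)    [QR: both ≡ 3 mod 4, sign flips]
  = (1/7)    [15 ≡ 1 mod 7]
  = 1    [(1/7) = 1]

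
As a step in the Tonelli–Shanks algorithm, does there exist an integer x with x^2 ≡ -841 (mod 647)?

(-841/647)
  = (453/647)    [-841 ≡ 453 mod 647]
  = (647/453)    [QR: 453 ≡ 1 mod 4, sign kept]
  = (194/453)    [647 ≡ 194 mod 453]
  = -(97/453)    [453 ≡ 5 mod 8 ⇒ (2/453) = -1]
  = -(453/97)    [QR: 97 ≡ 1 mod 4, sign kept]
  = -(65/97)    [453 ≡ 65 mod 97]
  = -(97/65)    [QR: 65 ≡ 1 mod 4, sign kept]
  = -(32/65)    [97 ≡ 32 mod 65]
  = -(1/65)    [65 ≡ 1 mod 8 ⇒ (2/65)^5 = +1]
  = -1    [(1/65) = 1]
The Legendre symbol is -1, so x^2 ≡ -841 (mod 647) has no solution.

no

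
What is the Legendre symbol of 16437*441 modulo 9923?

1

By multiplicativity, (16437·441 / 9923) = (16437 / 9923)·(441 / 9923).
First factor (16437 / 9923):
Reduce the numerator: 16437 ≡ 6514 (mod 9923), so (16437 / 9923) = (6514 / 9923).
Factor out 2: 6514 = 2·3257. Since 9923 ≡ 3 (mod 8), (2 / 9923) = -1. Now have -(3257 / 9923).
3257 ≡ 1 (mod 4), so quadratic reciprocity gives (3257 / 9923) = (9923 / 3257). Reduce: 9923 ≡ 152 (mod 3257). Now have -(152 / 3257).
Factor out 2: 152 = 2^3·19. Since 3257 ≡ 1 (mod 8), (2 / 3257) = +1, and (2 / 3257)^3 = +1. Now have -(19 / 3257).
3257 ≡ 1 (mod 4), so quadratic reciprocity gives (19 / 3257) = (3257 / 19). Reduce: 3257 ≡ 8 (mod 19). Now have -(8 / 19).
Factor out 2: 8 = 2^3. Since 19 ≡ 3 (mod 8), (2 / 19) = -1, and (2 / 19)^3 = -1. Now have (1 / 19).
(1 / 19) = 1. Collecting the sign factors: 1.
Second factor (441 / 9923):
441 ≡ 1 (mod 4), so quadratic reciprocity gives (441 / 9923) = (9923 / 441). Reduce: 9923 ≡ 221 (mod 441). Now have (221 / 441).
221 ≡ 1 (mod 4), so quadratic reciprocity gives (221 / 441) = (441 / 221). Reduce: 441 ≡ 220 (mod 221). Now have (220 / 221).
Factor out 2: 220 = 2^2·55. Since 221 ≡ 5 (mod 8), (2 / 221) = -1, and (2 / 221)^2 = +1. Now have (55 / 221).
221 ≡ 1 (mod 4), so quadratic reciprocity gives (55 / 221) = (221 / 55). Reduce: 221 ≡ 1 (mod 55). Now have (1 / 55).
(1 / 55) = 1. Collecting the sign factors: 1.
Product: (1)·(1) = 1.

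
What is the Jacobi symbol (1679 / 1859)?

(1679 / 1859)
  = -(1859 / 1679)    [QR: both ≡ 3 mod 4, sign flips]
  = -(180 / 1679)    [1859 ≡ 180 mod 1679]
  = -(45 / 1679)    [1679 ≡ 7 mod 8 ⇒ (2 / 1679)^2 = +1]
  = -(1679 / 45)    [QR: 45 ≡ 1 mod 4, sign kept]
  = -(14 / 45)    [1679 ≡ 14 mod 45]
  = (7 / 45)    [45 ≡ 5 mod 8 ⇒ (2 / 45) = -1]
  = (45 / 7)    [QR: 45 ≡ 1 mod 4, sign kept]
  = (3 / 7)    [45 ≡ 3 mod 7]
  = -(7 / 3)    [QR: both ≡ 3 mod 4, sign flips]
  = -(1 / 3)    [7 ≡ 1 mod 3]
  = -1    [(1 / 3) = 1]

-1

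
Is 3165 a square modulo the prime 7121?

yes

(3165|7121)
  = (7121|3165)    [QR: 3165 ≡ 1 mod 4, sign kept]
  = (791|3165)    [7121 ≡ 791 mod 3165]
  = (3165|791)    [QR: 3165 ≡ 1 mod 4, sign kept]
  = (1|791)    [3165 ≡ 1 mod 791]
  = 1    [(1|791) = 1]
The Legendre symbol is 1, so x^2 ≡ 3165 (mod 7121) has solution.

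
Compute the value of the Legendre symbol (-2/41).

1

Pull out -1: (-2/41) = (-1/41)·(2/41). Since 41 ≡ 1 (mod 4), (-1/41) = +1. Now have (2/41).
Factor out 2: 2 = 2. Since 41 ≡ 1 (mod 8), (2/41) = +1. Now have (1/41).
(1/41) = 1. Collecting the sign factors: 1.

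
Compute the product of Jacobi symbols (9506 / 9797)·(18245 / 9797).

By multiplicativity, (9506·18245 / 9797) = (9506 / 9797)·(18245 / 9797).
First factor (9506 / 9797):
(9506 / 9797)
  = -(4753 / 9797)    [9797 ≡ 5 mod 8 ⇒ (2 / 9797) = -1]
  = -(9797 / 4753)    [QR: 4753 ≡ 1 mod 4, sign kept]
  = -(291 / 4753)    [9797 ≡ 291 mod 4753]
  = -(4753 / 291)    [QR: 4753 ≡ 1 mod 4, sign kept]
  = -(97 / 291)    [4753 ≡ 97 mod 291]
  = -(291 / 97)    [QR: 97 ≡ 1 mod 4, sign kept]
  = -(0 / 97)    [291 ≡ 0 mod 97]
  = 0    [numerator 0, gcd > 1]
Second factor (18245 / 9797):
(18245 / 9797)
  = (8448 / 9797)    [18245 ≡ 8448 mod 9797]
  = (33 / 9797)    [9797 ≡ 5 mod 8 ⇒ (2 / 9797)^8 = +1]
  = (9797 / 33)    [QR: 33 ≡ 1 mod 4, sign kept]
  = (29 / 33)    [9797 ≡ 29 mod 33]
  = (33 / 29)    [QR: 29 ≡ 1 mod 4, sign kept]
  = (4 / 29)    [33 ≡ 4 mod 29]
  = (1 / 29)    [29 ≡ 5 mod 8 ⇒ (2 / 29)^2 = +1]
  = 1    [(1 / 29) = 1]
Product: (0)·(1) = 0.

0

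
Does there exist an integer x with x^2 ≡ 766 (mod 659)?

(766/659)
  = (107/659)    [766 ≡ 107 mod 659]
  = -(659/107)    [QR: both ≡ 3 mod 4, sign flips]
  = -(17/107)    [659 ≡ 17 mod 107]
  = -(107/17)    [QR: 17 ≡ 1 mod 4, sign kept]
  = -(5/17)    [107 ≡ 5 mod 17]
  = -(17/5)    [QR: 5 ≡ 1 mod 4, sign kept]
  = -(2/5)    [17 ≡ 2 mod 5]
  = (1/5)    [5 ≡ 5 mod 8 ⇒ (2/5) = -1]
  = 1    [(1/5) = 1]
(766/659) = 1, and 659 is prime, so 766 is a quadratic residue mod 659.

yes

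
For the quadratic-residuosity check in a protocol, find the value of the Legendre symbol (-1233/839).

-1

Pull out -1: (-1233/839) = (-1/839)·(1233/839). Since 839 ≡ 3 (mod 4), (-1/839) = -1. Now have -(1233/839).
Reduce the numerator: 1233 ≡ 394 (mod 839), so (1233/839) = (394/839).
Factor out 2: 394 = 2·197. Since 839 ≡ 7 (mod 8), (2/839) = +1. Now have -(197/839).
197 ≡ 1 (mod 4), so quadratic reciprocity gives (197/839) = (839/197). Reduce: 839 ≡ 51 (mod 197). Now have -(51/197).
197 ≡ 1 (mod 4), so quadratic reciprocity gives (51/197) = (197/51). Reduce: 197 ≡ 44 (mod 51). Now have -(44/51).
Factor out 2: 44 = 2^2·11. Since 51 ≡ 3 (mod 8), (2/51) = -1, and (2/51)^2 = +1. Now have -(11/51).
Both 11 ≡ 3 and 51 ≡ 3 (mod 4), so reciprocity gives (11/51) = -(51/11). Reduce: 51 ≡ 7 (mod 11). Now have (7/11).
Both 7 ≡ 3 and 11 ≡ 3 (mod 4), so reciprocity gives (7/11) = -(11/7). Reduce: 11 ≡ 4 (mod 7). Now have -(4/7).
Factor out 2: 4 = 2^2. Since 7 ≡ 7 (mod 8), (2/7) = +1, and (2/7)^2 = +1. Now have -(1/7).
(1/7) = 1. Collecting the sign factors: -1.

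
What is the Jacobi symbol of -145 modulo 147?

-1

Reduce the numerator: -145 ≡ 2 (mod 147), so (-145/147) = (2/147).
Factor out 2: 2 = 2. Since 147 ≡ 3 (mod 8), (2/147) = -1. Now have -(1/147).
(1/147) = 1. Collecting the sign factors: -1.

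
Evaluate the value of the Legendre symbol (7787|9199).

-1

(7787|9199)
  = -(9199|7787)    [QR: both ≡ 3 mod 4, sign flips]
  = -(1412|7787)    [9199 ≡ 1412 mod 7787]
  = -(353|7787)    [7787 ≡ 3 mod 8 ⇒ (2|7787)^2 = +1]
  = -(7787|353)    [QR: 353 ≡ 1 mod 4, sign kept]
  = -(21|353)    [7787 ≡ 21 mod 353]
  = -(353|21)    [QR: 21 ≡ 1 mod 4, sign kept]
  = -(17|21)    [353 ≡ 17 mod 21]
  = -(21|17)    [QR: 17 ≡ 1 mod 4, sign kept]
  = -(4|17)    [21 ≡ 4 mod 17]
  = -(1|17)    [17 ≡ 1 mod 8 ⇒ (2|17)^2 = +1]
  = -1    [(1|17) = 1]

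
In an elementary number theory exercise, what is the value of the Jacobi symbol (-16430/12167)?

-1

Pull out -1: (-16430/12167) = (-1/12167)·(16430/12167). Since 12167 ≡ 3 (mod 4), (-1/12167) = -1. Now have -(16430/12167).
Reduce the numerator: 16430 ≡ 4263 (mod 12167), so (16430/12167) = (4263/12167).
Both 4263 ≡ 3 and 12167 ≡ 3 (mod 4), so reciprocity gives (4263/12167) = -(12167/4263). Reduce: 12167 ≡ 3641 (mod 4263). Now have (3641/4263).
3641 ≡ 1 (mod 4), so quadratic reciprocity gives (3641/4263) = (4263/3641). Reduce: 4263 ≡ 622 (mod 3641). Now have (622/3641).
Factor out 2: 622 = 2·311. Since 3641 ≡ 1 (mod 8), (2/3641) = +1. Now have (311/3641).
3641 ≡ 1 (mod 4), so quadratic reciprocity gives (311/3641) = (3641/311). Reduce: 3641 ≡ 220 (mod 311). Now have (220/311).
Factor out 2: 220 = 2^2·55. Since 311 ≡ 7 (mod 8), (2/311) = +1, and (2/311)^2 = +1. Now have (55/311).
Both 55 ≡ 3 and 311 ≡ 3 (mod 4), so reciprocity gives (55/311) = -(311/55). Reduce: 311 ≡ 36 (mod 55). Now have -(36/55).
Factor out 2: 36 = 2^2·9. Since 55 ≡ 7 (mod 8), (2/55) = +1, and (2/55)^2 = +1. Now have -(9/55).
9 ≡ 1 (mod 4), so quadratic reciprocity gives (9/55) = (55/9). Reduce: 55 ≡ 1 (mod 9). Now have -(1/9).
(1/9) = 1. Collecting the sign factors: -1.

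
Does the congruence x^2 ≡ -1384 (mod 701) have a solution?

no

Reduce the numerator: -1384 ≡ 18 (mod 701), so (-1384|701) = (18|701).
Factor out 2: 18 = 2·9. Since 701 ≡ 5 (mod 8), (2|701) = -1. Now have -(9|701).
9 ≡ 1 (mod 4), so quadratic reciprocity gives (9|701) = (701|9). Reduce: 701 ≡ 8 (mod 9). Now have -(8|9).
Factor out 2: 8 = 2^3. Since 9 ≡ 1 (mod 8), (2|9) = +1, and (2|9)^3 = +1. Now have -(1|9).
(1|9) = 1. Collecting the sign factors: -1.
(-1384|701) = -1, and 701 is prime, so -1384 is not a quadratic residue mod 701.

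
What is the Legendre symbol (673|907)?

1

673 ≡ 1 (mod 4), so quadratic reciprocity gives (673|907) = (907|673). Reduce: 907 ≡ 234 (mod 673). Now have (234|673).
Factor out 2: 234 = 2·117. Since 673 ≡ 1 (mod 8), (2|673) = +1. Now have (117|673).
117 ≡ 1 (mod 4), so quadratic reciprocity gives (117|673) = (673|117). Reduce: 673 ≡ 88 (mod 117). Now have (88|117).
Factor out 2: 88 = 2^3·11. Since 117 ≡ 5 (mod 8), (2|117) = -1, and (2|117)^3 = -1. Now have -(11|117).
117 ≡ 1 (mod 4), so quadratic reciprocity gives (11|117) = (117|11). Reduce: 117 ≡ 7 (mod 11). Now have -(7|11).
Both 7 ≡ 3 and 11 ≡ 3 (mod 4), so reciprocity gives (7|11) = -(11|7). Reduce: 11 ≡ 4 (mod 7). Now have (4|7).
Factor out 2: 4 = 2^2. Since 7 ≡ 7 (mod 8), (2|7) = +1, and (2|7)^2 = +1. Now have (1|7).
(1|7) = 1. Collecting the sign factors: 1.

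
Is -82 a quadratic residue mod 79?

(-82/79)
  = (76/79)    [-82 ≡ 76 mod 79]
  = (19/79)    [79 ≡ 7 mod 8 ⇒ (2/79)^2 = +1]
  = -(79/19)    [QR: both ≡ 3 mod 4, sign flips]
  = -(3/19)    [79 ≡ 3 mod 19]
  = (19/3)    [QR: both ≡ 3 mod 4, sign flips]
  = (1/3)    [19 ≡ 1 mod 3]
  = 1    [(1/3) = 1]
(-82/79) = 1, and 79 is prime, so -82 is a quadratic residue mod 79.

yes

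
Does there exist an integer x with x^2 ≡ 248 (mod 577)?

yes

(248/577)
  = (31/577)    [577 ≡ 1 mod 8 ⇒ (2/577)^3 = +1]
  = (577/31)    [QR: 577 ≡ 1 mod 4, sign kept]
  = (19/31)    [577 ≡ 19 mod 31]
  = -(31/19)    [QR: both ≡ 3 mod 4, sign flips]
  = -(12/19)    [31 ≡ 12 mod 19]
  = -(3/19)    [19 ≡ 3 mod 8 ⇒ (2/19)^2 = +1]
  = (19/3)    [QR: both ≡ 3 mod 4, sign flips]
  = (1/3)    [19 ≡ 1 mod 3]
  = 1    [(1/3) = 1]
The Legendre symbol is 1, so x^2 ≡ 248 (mod 577) has solution.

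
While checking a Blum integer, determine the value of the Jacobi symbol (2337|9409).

1

(2337|9409)
  = (9409|2337)    [QR: 2337 ≡ 1 mod 4, sign kept]
  = (61|2337)    [9409 ≡ 61 mod 2337]
  = (2337|61)    [QR: 61 ≡ 1 mod 4, sign kept]
  = (19|61)    [2337 ≡ 19 mod 61]
  = (61|19)    [QR: 61 ≡ 1 mod 4, sign kept]
  = (4|19)    [61 ≡ 4 mod 19]
  = (1|19)    [19 ≡ 3 mod 8 ⇒ (2|19)^2 = +1]
  = 1    [(1|19) = 1]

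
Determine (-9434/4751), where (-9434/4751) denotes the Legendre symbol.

1

(-9434/4751)
  = (68/4751)    [-9434 ≡ 68 mod 4751]
  = (17/4751)    [4751 ≡ 7 mod 8 ⇒ (2/4751)^2 = +1]
  = (4751/17)    [QR: 17 ≡ 1 mod 4, sign kept]
  = (8/17)    [4751 ≡ 8 mod 17]
  = (1/17)    [17 ≡ 1 mod 8 ⇒ (2/17)^3 = +1]
  = 1    [(1/17) = 1]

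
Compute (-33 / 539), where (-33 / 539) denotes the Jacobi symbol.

0

(-33 / 539)
  = (506 / 539)    [-33 ≡ 506 mod 539]
  = -(253 / 539)    [539 ≡ 3 mod 8 ⇒ (2 / 539) = -1]
  = -(539 / 253)    [QR: 253 ≡ 1 mod 4, sign kept]
  = -(33 / 253)    [539 ≡ 33 mod 253]
  = -(253 / 33)    [QR: 33 ≡ 1 mod 4, sign kept]
  = -(22 / 33)    [253 ≡ 22 mod 33]
  = -(11 / 33)    [33 ≡ 1 mod 8 ⇒ (2 / 33) = +1]
  = -(33 / 11)    [QR: 33 ≡ 1 mod 4, sign kept]
  = -(0 / 11)    [33 ≡ 0 mod 11]
  = 0    [numerator 0, gcd > 1]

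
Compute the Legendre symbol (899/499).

(899/499)
  = (400/499)    [899 ≡ 400 mod 499]
  = (25/499)    [499 ≡ 3 mod 8 ⇒ (2/499)^4 = +1]
  = (499/25)    [QR: 25 ≡ 1 mod 4, sign kept]
  = (24/25)    [499 ≡ 24 mod 25]
  = (3/25)    [25 ≡ 1 mod 8 ⇒ (2/25)^3 = +1]
  = (25/3)    [QR: 25 ≡ 1 mod 4, sign kept]
  = (1/3)    [25 ≡ 1 mod 3]
  = 1    [(1/3) = 1]

1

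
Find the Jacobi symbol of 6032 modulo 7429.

(6032/7429)
  = (377/7429)    [7429 ≡ 5 mod 8 ⇒ (2/7429)^4 = +1]
  = (7429/377)    [QR: 377 ≡ 1 mod 4, sign kept]
  = (266/377)    [7429 ≡ 266 mod 377]
  = (133/377)    [377 ≡ 1 mod 8 ⇒ (2/377) = +1]
  = (377/133)    [QR: 133 ≡ 1 mod 4, sign kept]
  = (111/133)    [377 ≡ 111 mod 133]
  = (133/111)    [QR: 133 ≡ 1 mod 4, sign kept]
  = (22/111)    [133 ≡ 22 mod 111]
  = (11/111)    [111 ≡ 7 mod 8 ⇒ (2/111) = +1]
  = -(111/11)    [QR: both ≡ 3 mod 4, sign flips]
  = -(1/11)    [111 ≡ 1 mod 11]
  = -1    [(1/11) = 1]

-1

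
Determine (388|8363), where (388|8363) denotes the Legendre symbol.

-1

(388|8363)
  = (97|8363)    [8363 ≡ 3 mod 8 ⇒ (2|8363)^2 = +1]
  = (8363|97)    [QR: 97 ≡ 1 mod 4, sign kept]
  = (21|97)    [8363 ≡ 21 mod 97]
  = (97|21)    [QR: 21 ≡ 1 mod 4, sign kept]
  = (13|21)    [97 ≡ 13 mod 21]
  = (21|13)    [QR: 13 ≡ 1 mod 4, sign kept]
  = (8|13)    [21 ≡ 8 mod 13]
  = -(1|13)    [13 ≡ 5 mod 8 ⇒ (2|13)^3 = -1]
  = -1    [(1|13) = 1]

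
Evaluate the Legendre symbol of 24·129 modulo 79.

-1

By multiplicativity, (24·129 / 79) = (24 / 79)·(129 / 79).
First factor (24 / 79):
Factor out 2: 24 = 2^3·3. Since 79 ≡ 7 (mod 8), (2 / 79) = +1, and (2 / 79)^3 = +1. Now have (3 / 79).
Both 3 ≡ 3 and 79 ≡ 3 (mod 4), so reciprocity gives (3 / 79) = -(79 / 3). Reduce: 79 ≡ 1 (mod 3). Now have -(1 / 3).
(1 / 3) = 1. Collecting the sign factors: -1.
Second factor (129 / 79):
Reduce the numerator: 129 ≡ 50 (mod 79), so (129 / 79) = (50 / 79).
Factor out 2: 50 = 2·25. Since 79 ≡ 7 (mod 8), (2 / 79) = +1. Now have (25 / 79).
25 ≡ 1 (mod 4), so quadratic reciprocity gives (25 / 79) = (79 / 25). Reduce: 79 ≡ 4 (mod 25). Now have (4 / 25).
Factor out 2: 4 = 2^2. Since 25 ≡ 1 (mod 8), (2 / 25) = +1, and (2 / 25)^2 = +1. Now have (1 / 25).
(1 / 25) = 1. Collecting the sign factors: 1.
Product: (-1)·(1) = -1.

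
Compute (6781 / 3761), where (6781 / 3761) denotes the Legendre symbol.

(6781 / 3761)
  = (3020 / 3761)    [6781 ≡ 3020 mod 3761]
  = (755 / 3761)    [3761 ≡ 1 mod 8 ⇒ (2 / 3761)^2 = +1]
  = (3761 / 755)    [QR: 3761 ≡ 1 mod 4, sign kept]
  = (741 / 755)    [3761 ≡ 741 mod 755]
  = (755 / 741)    [QR: 741 ≡ 1 mod 4, sign kept]
  = (14 / 741)    [755 ≡ 14 mod 741]
  = -(7 / 741)    [741 ≡ 5 mod 8 ⇒ (2 / 741) = -1]
  = -(741 / 7)    [QR: 741 ≡ 1 mod 4, sign kept]
  = -(6 / 7)    [741 ≡ 6 mod 7]
  = -(3 / 7)    [7 ≡ 7 mod 8 ⇒ (2 / 7) = +1]
  = (7 / 3)    [QR: both ≡ 3 mod 4, sign flips]
  = (1 / 3)    [7 ≡ 1 mod 3]
  = 1    [(1 / 3) = 1]

1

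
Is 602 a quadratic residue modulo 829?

no

Factor out 2: 602 = 2·301. Since 829 ≡ 5 (mod 8), (2/829) = -1. Now have -(301/829).
301 ≡ 1 (mod 4), so quadratic reciprocity gives (301/829) = (829/301). Reduce: 829 ≡ 227 (mod 301). Now have -(227/301).
301 ≡ 1 (mod 4), so quadratic reciprocity gives (227/301) = (301/227). Reduce: 301 ≡ 74 (mod 227). Now have -(74/227).
Factor out 2: 74 = 2·37. Since 227 ≡ 3 (mod 8), (2/227) = -1. Now have (37/227).
37 ≡ 1 (mod 4), so quadratic reciprocity gives (37/227) = (227/37). Reduce: 227 ≡ 5 (mod 37). Now have (5/37).
5 ≡ 1 (mod 4), so quadratic reciprocity gives (5/37) = (37/5). Reduce: 37 ≡ 2 (mod 5). Now have (2/5).
Factor out 2: 2 = 2. Since 5 ≡ 5 (mod 8), (2/5) = -1. Now have -(1/5).
(1/5) = 1. Collecting the sign factors: -1.
(602/829) = -1, and 829 is prime, so 602 is not a quadratic residue mod 829.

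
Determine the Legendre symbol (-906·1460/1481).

-1

By multiplicativity, (-906·1460/1481) = (-906/1481)·(1460/1481).
First factor (-906/1481):
(-906/1481)
  = (575/1481)    [-906 ≡ 575 mod 1481]
  = (1481/575)    [QR: 1481 ≡ 1 mod 4, sign kept]
  = (331/575)    [1481 ≡ 331 mod 575]
  = -(575/331)    [QR: both ≡ 3 mod 4, sign flips]
  = -(244/331)    [575 ≡ 244 mod 331]
  = -(61/331)    [331 ≡ 3 mod 8 ⇒ (2/331)^2 = +1]
  = -(331/61)    [QR: 61 ≡ 1 mod 4, sign kept]
  = -(26/61)    [331 ≡ 26 mod 61]
  = (13/61)    [61 ≡ 5 mod 8 ⇒ (2/61) = -1]
  = (61/13)    [QR: 13 ≡ 1 mod 4, sign kept]
  = (9/13)    [61 ≡ 9 mod 13]
  = (13/9)    [QR: 9 ≡ 1 mod 4, sign kept]
  = (4/9)    [13 ≡ 4 mod 9]
  = (1/9)    [9 ≡ 1 mod 8 ⇒ (2/9)^2 = +1]
  = 1    [(1/9) = 1]
Second factor (1460/1481):
(1460/1481)
  = (365/1481)    [1481 ≡ 1 mod 8 ⇒ (2/1481)^2 = +1]
  = (1481/365)    [QR: 365 ≡ 1 mod 4, sign kept]
  = (21/365)    [1481 ≡ 21 mod 365]
  = (365/21)    [QR: 21 ≡ 1 mod 4, sign kept]
  = (8/21)    [365 ≡ 8 mod 21]
  = -(1/21)    [21 ≡ 5 mod 8 ⇒ (2/21)^3 = -1]
  = -1    [(1/21) = 1]
Product: (1)·(-1) = -1.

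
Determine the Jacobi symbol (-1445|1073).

Reduce the numerator: -1445 ≡ 701 (mod 1073), so (-1445|1073) = (701|1073).
701 ≡ 1 (mod 4), so quadratic reciprocity gives (701|1073) = (1073|701). Reduce: 1073 ≡ 372 (mod 701). Now have (372|701).
Factor out 2: 372 = 2^2·93. Since 701 ≡ 5 (mod 8), (2|701) = -1, and (2|701)^2 = +1. Now have (93|701).
93 ≡ 1 (mod 4), so quadratic reciprocity gives (93|701) = (701|93). Reduce: 701 ≡ 50 (mod 93). Now have (50|93).
Factor out 2: 50 = 2·25. Since 93 ≡ 5 (mod 8), (2|93) = -1. Now have -(25|93).
25 ≡ 1 (mod 4), so quadratic reciprocity gives (25|93) = (93|25). Reduce: 93 ≡ 18 (mod 25). Now have -(18|25).
Factor out 2: 18 = 2·9. Since 25 ≡ 1 (mod 8), (2|25) = +1. Now have -(9|25).
9 ≡ 1 (mod 4), so quadratic reciprocity gives (9|25) = (25|9). Reduce: 25 ≡ 7 (mod 9). Now have -(7|9).
9 ≡ 1 (mod 4), so quadratic reciprocity gives (7|9) = (9|7). Reduce: 9 ≡ 2 (mod 7). Now have -(2|7).
Factor out 2: 2 = 2. Since 7 ≡ 7 (mod 8), (2|7) = +1. Now have -(1|7).
(1|7) = 1. Collecting the sign factors: -1.

-1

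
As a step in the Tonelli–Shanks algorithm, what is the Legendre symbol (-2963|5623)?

1

Pull out -1: (-2963|5623) = (-1|5623)·(2963|5623). Since 5623 ≡ 3 (mod 4), (-1|5623) = -1. Now have -(2963|5623).
Both 2963 ≡ 3 and 5623 ≡ 3 (mod 4), so reciprocity gives (2963|5623) = -(5623|2963). Reduce: 5623 ≡ 2660 (mod 2963). Now have (2660|2963).
Factor out 2: 2660 = 2^2·665. Since 2963 ≡ 3 (mod 8), (2|2963) = -1, and (2|2963)^2 = +1. Now have (665|2963).
665 ≡ 1 (mod 4), so quadratic reciprocity gives (665|2963) = (2963|665). Reduce: 2963 ≡ 303 (mod 665). Now have (303|665).
665 ≡ 1 (mod 4), so quadratic reciprocity gives (303|665) = (665|303). Reduce: 665 ≡ 59 (mod 303). Now have (59|303).
Both 59 ≡ 3 and 303 ≡ 3 (mod 4), so reciprocity gives (59|303) = -(303|59). Reduce: 303 ≡ 8 (mod 59). Now have -(8|59).
Factor out 2: 8 = 2^3. Since 59 ≡ 3 (mod 8), (2|59) = -1, and (2|59)^3 = -1. Now have (1|59).
(1|59) = 1. Collecting the sign factors: 1.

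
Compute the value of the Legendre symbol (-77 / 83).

-1

Reduce the numerator: -77 ≡ 6 (mod 83), so (-77 / 83) = (6 / 83).
Factor out 2: 6 = 2·3. Since 83 ≡ 3 (mod 8), (2 / 83) = -1. Now have -(3 / 83).
Both 3 ≡ 3 and 83 ≡ 3 (mod 4), so reciprocity gives (3 / 83) = -(83 / 3). Reduce: 83 ≡ 2 (mod 3). Now have (2 / 3).
Factor out 2: 2 = 2. Since 3 ≡ 3 (mod 8), (2 / 3) = -1. Now have -(1 / 3).
(1 / 3) = 1. Collecting the sign factors: -1.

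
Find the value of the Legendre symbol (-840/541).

-1

(-840/541)
  = (840/541)    [541 ≡ 1 mod 4 ⇒ (-1/541) = +1]
  = (299/541)    [840 ≡ 299 mod 541]
  = (541/299)    [QR: 541 ≡ 1 mod 4, sign kept]
  = (242/299)    [541 ≡ 242 mod 299]
  = -(121/299)    [299 ≡ 3 mod 8 ⇒ (2/299) = -1]
  = -(299/121)    [QR: 121 ≡ 1 mod 4, sign kept]
  = -(57/121)    [299 ≡ 57 mod 121]
  = -(121/57)    [QR: 57 ≡ 1 mod 4, sign kept]
  = -(7/57)    [121 ≡ 7 mod 57]
  = -(57/7)    [QR: 57 ≡ 1 mod 4, sign kept]
  = -(1/7)    [57 ≡ 1 mod 7]
  = -1    [(1/7) = 1]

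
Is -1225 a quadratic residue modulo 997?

Pull out -1: (-1225/997) = (-1/997)·(1225/997). Since 997 ≡ 1 (mod 4), (-1/997) = +1. Now have (1225/997).
Reduce the numerator: 1225 ≡ 228 (mod 997), so (1225/997) = (228/997).
Factor out 2: 228 = 2^2·57. Since 997 ≡ 5 (mod 8), (2/997) = -1, and (2/997)^2 = +1. Now have (57/997).
57 ≡ 1 (mod 4), so quadratic reciprocity gives (57/997) = (997/57). Reduce: 997 ≡ 28 (mod 57). Now have (28/57).
Factor out 2: 28 = 2^2·7. Since 57 ≡ 1 (mod 8), (2/57) = +1, and (2/57)^2 = +1. Now have (7/57).
57 ≡ 1 (mod 4), so quadratic reciprocity gives (7/57) = (57/7). Reduce: 57 ≡ 1 (mod 7). Now have (1/7).
(1/7) = 1. Collecting the sign factors: 1.
(-1225/997) = 1, and 997 is prime, so -1225 is a quadratic residue mod 997.

yes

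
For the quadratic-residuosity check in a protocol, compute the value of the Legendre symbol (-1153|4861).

-1

(-1153|4861)
  = (3708|4861)    [-1153 ≡ 3708 mod 4861]
  = (927|4861)    [4861 ≡ 5 mod 8 ⇒ (2|4861)^2 = +1]
  = (4861|927)    [QR: 4861 ≡ 1 mod 4, sign kept]
  = (226|927)    [4861 ≡ 226 mod 927]
  = (113|927)    [927 ≡ 7 mod 8 ⇒ (2|927) = +1]
  = (927|113)    [QR: 113 ≡ 1 mod 4, sign kept]
  = (23|113)    [927 ≡ 23 mod 113]
  = (113|23)    [QR: 113 ≡ 1 mod 4, sign kept]
  = (21|23)    [113 ≡ 21 mod 23]
  = (23|21)    [QR: 21 ≡ 1 mod 4, sign kept]
  = (2|21)    [23 ≡ 2 mod 21]
  = -(1|21)    [21 ≡ 5 mod 8 ⇒ (2|21) = -1]
  = -1    [(1|21) = 1]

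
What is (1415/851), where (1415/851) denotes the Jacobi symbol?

(1415/851)
  = (564/851)    [1415 ≡ 564 mod 851]
  = (141/851)    [851 ≡ 3 mod 8 ⇒ (2/851)^2 = +1]
  = (851/141)    [QR: 141 ≡ 1 mod 4, sign kept]
  = (5/141)    [851 ≡ 5 mod 141]
  = (141/5)    [QR: 5 ≡ 1 mod 4, sign kept]
  = (1/5)    [141 ≡ 1 mod 5]
  = 1    [(1/5) = 1]

1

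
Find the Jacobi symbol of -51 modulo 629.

Reduce the numerator: -51 ≡ 578 (mod 629), so (-51|629) = (578|629).
Factor out 2: 578 = 2·289. Since 629 ≡ 5 (mod 8), (2|629) = -1. Now have -(289|629).
289 ≡ 1 (mod 4), so quadratic reciprocity gives (289|629) = (629|289). Reduce: 629 ≡ 51 (mod 289). Now have -(51|289).
289 ≡ 1 (mod 4), so quadratic reciprocity gives (51|289) = (289|51). Reduce: 289 ≡ 34 (mod 51). Now have -(34|51).
Factor out 2: 34 = 2·17. Since 51 ≡ 3 (mod 8), (2|51) = -1. Now have (17|51).
17 ≡ 1 (mod 4), so quadratic reciprocity gives (17|51) = (51|17). Reduce: 51 ≡ 0 (mod 17). Now have (0|17).
The numerator is now 0 with denominator 17 > 1: the symbol is 0.

0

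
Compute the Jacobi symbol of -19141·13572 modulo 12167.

By multiplicativity, (-19141·13572/12167) = (-19141/12167)·(13572/12167).
First factor (-19141/12167):
(-19141/12167)
  = -(19141/12167)    [12167 ≡ 3 mod 4 ⇒ (-1/12167) = -1]
  = -(6974/12167)    [19141 ≡ 6974 mod 12167]
  = -(3487/12167)    [12167 ≡ 7 mod 8 ⇒ (2/12167) = +1]
  = (12167/3487)    [QR: both ≡ 3 mod 4, sign flips]
  = (1706/3487)    [12167 ≡ 1706 mod 3487]
  = (853/3487)    [3487 ≡ 7 mod 8 ⇒ (2/3487) = +1]
  = (3487/853)    [QR: 853 ≡ 1 mod 4, sign kept]
  = (75/853)    [3487 ≡ 75 mod 853]
  = (853/75)    [QR: 853 ≡ 1 mod 4, sign kept]
  = (28/75)    [853 ≡ 28 mod 75]
  = (7/75)    [75 ≡ 3 mod 8 ⇒ (2/75)^2 = +1]
  = -(75/7)    [QR: both ≡ 3 mod 4, sign flips]
  = -(5/7)    [75 ≡ 5 mod 7]
  = -(7/5)    [QR: 5 ≡ 1 mod 4, sign kept]
  = -(2/5)    [7 ≡ 2 mod 5]
  = (1/5)    [5 ≡ 5 mod 8 ⇒ (2/5) = -1]
  = 1    [(1/5) = 1]
Second factor (13572/12167):
(13572/12167)
  = (1405/12167)    [13572 ≡ 1405 mod 12167]
  = (12167/1405)    [QR: 1405 ≡ 1 mod 4, sign kept]
  = (927/1405)    [12167 ≡ 927 mod 1405]
  = (1405/927)    [QR: 1405 ≡ 1 mod 4, sign kept]
  = (478/927)    [1405 ≡ 478 mod 927]
  = (239/927)    [927 ≡ 7 mod 8 ⇒ (2/927) = +1]
  = -(927/239)    [QR: both ≡ 3 mod 4, sign flips]
  = -(210/239)    [927 ≡ 210 mod 239]
  = -(105/239)    [239 ≡ 7 mod 8 ⇒ (2/239) = +1]
  = -(239/105)    [QR: 105 ≡ 1 mod 4, sign kept]
  = -(29/105)    [239 ≡ 29 mod 105]
  = -(105/29)    [QR: 29 ≡ 1 mod 4, sign kept]
  = -(18/29)    [105 ≡ 18 mod 29]
  = (9/29)    [29 ≡ 5 mod 8 ⇒ (2/29) = -1]
  = (29/9)    [QR: 9 ≡ 1 mod 4, sign kept]
  = (2/9)    [29 ≡ 2 mod 9]
  = (1/9)    [9 ≡ 1 mod 8 ⇒ (2/9) = +1]
  = 1    [(1/9) = 1]
Product: (1)·(1) = 1.

1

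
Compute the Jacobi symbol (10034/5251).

(10034/5251)
  = (4783/5251)    [10034 ≡ 4783 mod 5251]
  = -(5251/4783)    [QR: both ≡ 3 mod 4, sign flips]
  = -(468/4783)    [5251 ≡ 468 mod 4783]
  = -(117/4783)    [4783 ≡ 7 mod 8 ⇒ (2/4783)^2 = +1]
  = -(4783/117)    [QR: 117 ≡ 1 mod 4, sign kept]
  = -(103/117)    [4783 ≡ 103 mod 117]
  = -(117/103)    [QR: 117 ≡ 1 mod 4, sign kept]
  = -(14/103)    [117 ≡ 14 mod 103]
  = -(7/103)    [103 ≡ 7 mod 8 ⇒ (2/103) = +1]
  = (103/7)    [QR: both ≡ 3 mod 4, sign flips]
  = (5/7)    [103 ≡ 5 mod 7]
  = (7/5)    [QR: 5 ≡ 1 mod 4, sign kept]
  = (2/5)    [7 ≡ 2 mod 5]
  = -(1/5)    [5 ≡ 5 mod 8 ⇒ (2/5) = -1]
  = -1    [(1/5) = 1]

-1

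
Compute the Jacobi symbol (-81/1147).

Reduce the numerator: -81 ≡ 1066 (mod 1147), so (-81/1147) = (1066/1147).
Factor out 2: 1066 = 2·533. Since 1147 ≡ 3 (mod 8), (2/1147) = -1. Now have -(533/1147).
533 ≡ 1 (mod 4), so quadratic reciprocity gives (533/1147) = (1147/533). Reduce: 1147 ≡ 81 (mod 533). Now have -(81/533).
81 ≡ 1 (mod 4), so quadratic reciprocity gives (81/533) = (533/81). Reduce: 533 ≡ 47 (mod 81). Now have -(47/81).
81 ≡ 1 (mod 4), so quadratic reciprocity gives (47/81) = (81/47). Reduce: 81 ≡ 34 (mod 47). Now have -(34/47).
Factor out 2: 34 = 2·17. Since 47 ≡ 7 (mod 8), (2/47) = +1. Now have -(17/47).
17 ≡ 1 (mod 4), so quadratic reciprocity gives (17/47) = (47/17). Reduce: 47 ≡ 13 (mod 17). Now have -(13/17).
13 ≡ 1 (mod 4), so quadratic reciprocity gives (13/17) = (17/13). Reduce: 17 ≡ 4 (mod 13). Now have -(4/13).
Factor out 2: 4 = 2^2. Since 13 ≡ 5 (mod 8), (2/13) = -1, and (2/13)^2 = +1. Now have -(1/13).
(1/13) = 1. Collecting the sign factors: -1.

-1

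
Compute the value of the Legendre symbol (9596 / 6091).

(9596 / 6091)
  = (3505 / 6091)    [9596 ≡ 3505 mod 6091]
  = (6091 / 3505)    [QR: 3505 ≡ 1 mod 4, sign kept]
  = (2586 / 3505)    [6091 ≡ 2586 mod 3505]
  = (1293 / 3505)    [3505 ≡ 1 mod 8 ⇒ (2 / 3505) = +1]
  = (3505 / 1293)    [QR: 1293 ≡ 1 mod 4, sign kept]
  = (919 / 1293)    [3505 ≡ 919 mod 1293]
  = (1293 / 919)    [QR: 1293 ≡ 1 mod 4, sign kept]
  = (374 / 919)    [1293 ≡ 374 mod 919]
  = (187 / 919)    [919 ≡ 7 mod 8 ⇒ (2 / 919) = +1]
  = -(919 / 187)    [QR: both ≡ 3 mod 4, sign flips]
  = -(171 / 187)    [919 ≡ 171 mod 187]
  = (187 / 171)    [QR: both ≡ 3 mod 4, sign flips]
  = (16 / 171)    [187 ≡ 16 mod 171]
  = (1 / 171)    [171 ≡ 3 mod 8 ⇒ (2 / 171)^4 = +1]
  = 1    [(1 / 171) = 1]

1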